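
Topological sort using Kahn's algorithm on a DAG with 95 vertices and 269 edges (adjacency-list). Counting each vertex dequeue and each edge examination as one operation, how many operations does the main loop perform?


Kahn's algorithm:
  1. Compute in-degrees: O(V + E)
  2. Process queue: each vertex dequeued once (O(V))
     each edge examined once (O(E))
Total = V + E = 95 + 269 = 364


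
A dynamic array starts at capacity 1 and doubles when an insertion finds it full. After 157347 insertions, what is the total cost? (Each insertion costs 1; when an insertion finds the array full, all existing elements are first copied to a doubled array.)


Insertion cost: 157347 (one per element)
Resizes occur just before inserting elements 2, 3, 5, 9, ...
Elements copied at each resize: 1 + 2 + 4 + 8 + 16 + 32 + 64 + 128 + 256 + 512 + 1024 + 2048 + 4096 + 8192 + 16384 + 32768 + 65536 + 131072
Sum of copies = 262143 (geometric series: 2^k - 1)
Total = 157347 + 262143 = 419490


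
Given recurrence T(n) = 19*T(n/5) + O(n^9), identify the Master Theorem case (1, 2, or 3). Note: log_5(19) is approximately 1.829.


Master Theorem parameters: a=19, b=5, c=9
log_b(a) = 1.829
Compare b^c with a: 5^9 = 1953125 > 19, so c > log_b(a).
Comparing c=9 vs log_b(a)=1.829:
9 > 1.829 => Case 3
Result: T(n) = O(n^9)
Master Theorem case = 3


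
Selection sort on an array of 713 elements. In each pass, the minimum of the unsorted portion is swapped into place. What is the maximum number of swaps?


Selection sort performs one swap per pass:
  Pass 1: find min in positions 0 to 712, swap with position 0
  Pass 2: find min in positions 1 to 712, swap with position 1
  Pass 3: find min in positions 2 to 712, swap with position 2
  Pass 4: find min in positions 3 to 712, swap with position 3
  Pass 5: find min in positions 4 to 712, swap with position 4
  ... (707 more passes)
Total passes (and swaps) = n - 1 = 713 - 1 = 712


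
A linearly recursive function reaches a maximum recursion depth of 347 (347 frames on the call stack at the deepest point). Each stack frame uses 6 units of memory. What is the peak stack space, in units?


Maximum recursion depth = 347 frames
Memory per frame = 6 units
Total stack space = depth * frame_size
= 347 * 6 = 2082


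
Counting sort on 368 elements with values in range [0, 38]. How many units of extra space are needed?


Output array size: 368 (to store sorted result)
Count array size: 39 (one slot per possible value, range 0 to 38)
Total extra space = 368 + 39 = 407


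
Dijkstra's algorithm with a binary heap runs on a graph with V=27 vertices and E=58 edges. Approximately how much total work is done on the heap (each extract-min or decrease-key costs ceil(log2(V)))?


Dijkstra with a binary heap: each vertex is extracted once, each edge may relax once.
Each heap operation costs O(log V).
V + E = 27 + 58 = 85
ceil(log2(27)) = 5 (since 2^4 = 16 < 27 <= 32 = 2^5)
Total heap work = (V+E) * ceil(log2(V)) = 85 * 5 = 425


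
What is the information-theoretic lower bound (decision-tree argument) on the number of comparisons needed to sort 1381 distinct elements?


A binary decision tree of height h has at most 2^h leaves and needs at least n! of them, so h >= ceil(log2(n!)).
1381! is far too large to multiply out, so use Stirling's series:
  ln(n!) ~ n ln n - n + (1/2) ln(2 pi n) + 1/(12n)  (error below 1/(360 n^3), negligible here)
  ln(1381) = 7.2305632
  n ln n = 1381 * 7.2305632 = 9985.4078
  (1/2) ln(2 pi * 1381) = (1/2) ln(8677.0789) = 4.5342
  1/(12*1381) = 0.0001
  ln(1381!) ~ 9985.4078 - 1381 + 4.5342 + 0.0001 = 8608.9421
Convert to base 2: log2(1381!) = 8608.9421 / ln 2 = 8608.9421 / 0.69314718 = 12420.0781
ceil(12420.0781) = 12421


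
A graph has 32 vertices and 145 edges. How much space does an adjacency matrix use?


Adjacency matrix: V x V grid of entries
Space = V^2 = 32^2 = 32 * 32 = 1024


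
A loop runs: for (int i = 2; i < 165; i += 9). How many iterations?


Loop starts at i = 2, increments by 9, stops when i >= 165.
Number of iterations = ceil((165 - 2) / 9)
= ceil(163 / 9)
= 19


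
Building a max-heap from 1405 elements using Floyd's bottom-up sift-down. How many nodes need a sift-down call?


In a heap of 1405 elements (0-indexed array):
  Last element index: 1404
  Parent of last element: floor((1404 - 1) / 2) = 701
  Internal nodes: indices 0 to 701
  Count = floor(1405/2) = 702


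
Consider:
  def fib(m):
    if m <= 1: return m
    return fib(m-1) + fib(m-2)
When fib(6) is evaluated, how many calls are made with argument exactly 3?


Let N(m) = number of times fib(m) is called while evaluating fib(6).
N(6) = 1 (the initial call).
N(5) = 1 (only fib(6) calls it).
For 1 <= m <= 4: fib(m) is called by fib(m+1) and fib(m+2), so
  N(m) = N(m+1) + N(m+2).
fib(0) is called only by fib(2), so N(0) = N(2).
Walk down from m=6:
  N(6)=1, N(5)=1, N(4)=2, N(3)=3
N(3) = 3


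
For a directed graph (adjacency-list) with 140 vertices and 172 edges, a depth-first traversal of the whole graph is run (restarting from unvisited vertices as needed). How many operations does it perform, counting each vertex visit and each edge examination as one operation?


A full DFS traversal visits each vertex once and examines each edge once.
V = 140
E = 172
Sum = 140 + 172 = 312


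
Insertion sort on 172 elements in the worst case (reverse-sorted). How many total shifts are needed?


In the worst case (reverse-sorted), each element shifts past all previous:
  Element 1: 1 shifts
  Element 2: 2 shifts
  Element 3: 3 shifts
  Element 4: 4 shifts
  Element 5: 5 shifts
  ...
  Element 171: 171 shifts
Total = 1 + 2 + ... + 171
= 172*(172-1)/2 = 14706


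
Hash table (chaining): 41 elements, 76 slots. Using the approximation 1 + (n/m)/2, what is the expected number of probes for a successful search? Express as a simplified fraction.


Computing expected probes:
alpha = 41/76
= 1 + alpha/2
= 1 + 41/(2*76)
= (2*76 + 41) / (2*76)
= 193/152


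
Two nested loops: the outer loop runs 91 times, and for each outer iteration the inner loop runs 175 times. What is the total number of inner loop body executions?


Outer loop: 91 iterations
Inner loop: 175 iterations per outer iteration
Total = 91 * 175 = 15925


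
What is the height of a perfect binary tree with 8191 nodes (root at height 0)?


A perfect binary tree with 8191 nodes:
  8191 = 2^13 - 1
  Levels: 0, 1, ..., 12
  Height = 12


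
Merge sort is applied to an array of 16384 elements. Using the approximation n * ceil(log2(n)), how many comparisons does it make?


Merge sort divides the array into halves recursively.
Number of levels = ceil(log2(16384)) = 14
At each level, approximately n = 16384 comparisons are needed for merging.
Total comparisons ~ n * ceil(log2(n)) = 16384 * 14 = 229376


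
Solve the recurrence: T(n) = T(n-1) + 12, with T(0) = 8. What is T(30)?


Unrolling the recurrence:
T(30) = T(29) + 12
       = T(28) + 12 + 12
       = T(27) + 12*3
       ...
       = T(0) + 12*30
       = 8 + 360 = 368


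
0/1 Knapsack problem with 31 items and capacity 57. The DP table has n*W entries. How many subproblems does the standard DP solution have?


The DP table is indexed by (item, capacity).
Rows: 31 items
Columns: 57 capacity values (1 to W)
Total subproblems = 31 * 57 = 1767


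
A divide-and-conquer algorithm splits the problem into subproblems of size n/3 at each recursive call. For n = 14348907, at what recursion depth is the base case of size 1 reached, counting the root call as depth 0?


At each depth, the problem size is divided by 3:
  Depth 0: problem size = 14348907
  Depth 1: problem size = 4782969
  Depth 2: problem size = 1594323
  Depth 3: problem size = 531441
  Depth 4: problem size = 177147
  Depth 5: problem size = 59049
  Depth 6: problem size = 19683
  Depth 7: problem size = 6561
  Depth 8: problem size = 2187
  Depth 9: problem size = 729
  Depth 10: problem size = 243
  Depth 11: problem size = 81
  Depth 12: problem size = 27
  Depth 13: problem size = 9
  Depth 14: problem size = 3
  Depth 15: problem size = 1 (base case)
The base case is reached at depth log_3(14348907) = 15 (the tree has 16 levels counting depth 0, but the depth asked for is 15).
Recursion depth = 15


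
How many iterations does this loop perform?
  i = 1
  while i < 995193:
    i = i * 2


The loop variable doubles each iteration:
i = 1 -> 2 -> 4 -> 8 -> 16 -> 32 -> 64 -> 128 -> 256 -> 512 -> 1024 -> 2048 -> 4096 -> 8192 -> 16384 -> 32768 -> 65536 -> 131072 -> 262144 -> 524288 -> 1048576 (stop, 1048576 >= 995193)
Number of doublings = ceil(log2(995193)) = 20


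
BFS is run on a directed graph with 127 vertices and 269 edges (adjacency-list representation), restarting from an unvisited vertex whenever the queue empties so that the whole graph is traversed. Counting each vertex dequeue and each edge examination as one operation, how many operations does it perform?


A full BFS traversal dequeues each vertex exactly once and examines each directed edge exactly once.
V = 127 (vertex processing cost)
E = 269 (edge examination cost)
Total operations proportional to V + E = 127 + 269 = 396


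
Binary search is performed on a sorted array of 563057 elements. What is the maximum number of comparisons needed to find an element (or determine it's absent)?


Binary search halves the search space each comparison:
  Step 1: search space = 563057 -> 281528
  Step 2: search space = 281528 -> 140764
  Step 3: search space = 140764 -> 70382
  Step 4: search space = 70382 -> 35191
  Step 5: search space = 35191 -> 17595
  Step 6: search space = 17595 -> 8797
  Step 7: search space = 8797 -> 4398
  Step 8: search space = 4398 -> 2199
  Step 9: search space = 2199 -> 1099
  Step 10: search space = 1099 -> 549
  Step 11: search space = 549 -> 274
  Step 12: search space = 274 -> 137
  Step 13: search space = 137 -> 68
  Step 14: search space = 68 -> 34
  Step 15: search space = 34 -> 17
  Step 16: search space = 17 -> 8
  Step 17: search space = 8 -> 4
  Step 18: search space = 4 -> 2
  Step 19: search space = 2 -> 1
  Step 20: search space = 1 (final check)
Maximum comparisons = floor(log2(563057)) + 1 = 19 + 1 = 20


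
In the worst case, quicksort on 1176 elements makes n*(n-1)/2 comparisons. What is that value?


Sum of comparisons per partition:
1175 + 1174 + ... + 1 + 0
= 1176 * (1176 - 1) / 2
= 1176 * 1175 / 2
= 690900


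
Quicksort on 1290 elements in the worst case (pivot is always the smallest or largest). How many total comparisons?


In the worst case, each partition step picks the worst pivot:
  Partition 1: 1289 comparisons (n-1 elements to compare)
  Partition 2: 1288 comparisons
  Partition 3: 1287 comparisons
  Partition 4: 1286 comparisons
  Partition 5: 1285 comparisons
  ...
  Last partition: 0 comparisons
Total = (n-1) + (n-2) + ... + 1 + 0 = n*(n-1)/2
= 1290*1289/2 = 831405


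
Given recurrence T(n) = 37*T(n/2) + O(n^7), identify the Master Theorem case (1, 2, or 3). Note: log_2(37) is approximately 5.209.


Master Theorem parameters: a=37, b=2, c=7
log_b(a) = 5.209
Compare b^c with a: 2^7 = 128 > 37, so c > log_b(a).
Comparing c=7 vs log_b(a)=5.209:
7 > 5.209 => Case 3
Result: T(n) = O(n^7)
Master Theorem case = 3


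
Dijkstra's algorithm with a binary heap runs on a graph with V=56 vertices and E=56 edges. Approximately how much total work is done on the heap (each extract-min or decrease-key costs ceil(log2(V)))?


Dijkstra with a binary heap: each vertex is extracted once, each edge may relax once.
Each heap operation costs O(log V).
V + E = 56 + 56 = 112
ceil(log2(56)) = 6 (since 2^5 = 32 < 56 <= 64 = 2^6)
Total heap work = (V+E) * ceil(log2(V)) = 112 * 6 = 672


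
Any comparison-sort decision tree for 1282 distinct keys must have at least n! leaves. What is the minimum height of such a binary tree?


A binary decision tree of height h has at most 2^h leaves and needs at least n! of them, so h >= ceil(log2(n!)).
1282! is far too large to multiply out, so use Stirling's series:
  ln(n!) ~ n ln n - n + (1/2) ln(2 pi n) + 1/(12n)  (error below 1/(360 n^3), negligible here)
  ln(1282) = 7.1561766
  n ln n = 1282 * 7.1561766 = 9174.2184
  (1/2) ln(2 pi * 1282) = (1/2) ln(8055.0436) = 4.4970
  1/(12*1282) = 0.0001
  ln(1282!) ~ 9174.2184 - 1282 + 4.4970 + 0.0001 = 7896.7155
Convert to base 2: log2(1282!) = 7896.7155 / ln 2 = 7896.7155 / 0.69314718 = 11392.5523
ceil(11392.5523) = 11393


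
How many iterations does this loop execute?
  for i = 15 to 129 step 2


The loop variable i takes values starting at 15 and increments by 2 each iteration.
Sequence: i = 15, 17, 19, 21, 23, 25, 27, 29, 31, ...
The upper bound 129 is inclusive, so the count is floor((last - first) / step) + 1:
floor((129 - 15) / 2) + 1 = floor(114/2) + 1 = 57 + 1 = 58


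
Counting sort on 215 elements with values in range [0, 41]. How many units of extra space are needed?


Output array size: 215 (to store sorted result)
Count array size: 42 (one slot per possible value, range 0 to 41)
Total extra space = 215 + 42 = 257


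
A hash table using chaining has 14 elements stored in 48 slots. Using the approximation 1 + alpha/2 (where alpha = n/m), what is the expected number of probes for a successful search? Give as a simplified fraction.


Load factor alpha = n/m = 14/48
Expected probes = 1 + alpha/2 = 1 + 14/(2*48)
= 1 + 14/96
= 96/96 + 14/96
= 110/96
Simplify: 55/48


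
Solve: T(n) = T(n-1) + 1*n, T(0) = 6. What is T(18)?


Expanding the recurrence:
T(18) = T(17) + 1*18
       = T(16) + 1*17 + 1*18
       ...
       = T(0) + 1*(1 + 2 + ... + 18)
       = 6 + 1 * 18*19/2
       = 6 + 1 * 171
       = 6 + 171 = 177


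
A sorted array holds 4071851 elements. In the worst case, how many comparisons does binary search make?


Halving sequence: 4071851 -> 2035925 -> 1017962 -> 508981 -> 254490 -> 127245 -> 63622 -> 31811 -> 15905 -> 7952 -> 3976 -> 1988 -> 994 -> 497 -> 248 -> 124 -> 62 -> 31 -> 15 -> 7 -> 3 -> 1
Number of halvings = 21
Max comparisons = 21 + 1 = 22


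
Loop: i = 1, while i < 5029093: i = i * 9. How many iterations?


i multiplies by 9 each step:
i = 1 -> 9 -> 81 -> 729 -> 6561 -> 59049 -> 531441 -> 4782969 -> 43046721 (stop)
Iterations = ceil(log_9(5029093)) = 8


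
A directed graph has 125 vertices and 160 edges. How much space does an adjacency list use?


Adjacency list: one list head per vertex + one entry per edge
Vertex heads: 125
Edge entries: 160
Total = 125 + 160 = 285


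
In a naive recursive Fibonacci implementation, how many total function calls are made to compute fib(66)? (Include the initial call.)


Let C(m) = total calls to evaluate fib(m). Then C(0)=C(1)=1, and
C(m) = 1 + C(m-1) + C(m-2) for m >= 2.
Build the table (each entry = 1 + previous two):
  C(0) = 1
  C(1) = 1
  C(2) = 1 + 1 + 1 = 3
  C(3) = 1 + 3 + 1 = 5
  C(4) = 1 + 5 + 3 = 9
  C(5) = 1 + 9 + 5 = 15
  C(6) = 1 + 15 + 9 = 25
  C(7) = 1 + 25 + 15 = 41
  C(8) = 1 + 41 + 25 = 67
  C(9) = 1 + 67 + 41 = 109
  C(10) = 1 + 109 + 67 = 177
  C(11) = 1 + 177 + 109 = 287
  C(12) = 1 + 287 + 177 = 465
  C(13) = 1 + 465 + 287 = 753
  C(14) = 1 + 753 + 465 = 1219
  C(15) = 1 + 1219 + 753 = 1973
  C(16) = 1 + 1973 + 1219 = 3193
  C(17) = 1 + 3193 + 1973 = 5167
  C(18) = 1 + 5167 + 3193 = 8361
  C(19) = 1 + 8361 + 5167 = 13529
  C(20) = 1 + 13529 + 8361 = 21891
  C(21) = 1 + 21891 + 13529 = 35421
  C(22) = 1 + 35421 + 21891 = 57313
  C(23) = 1 + 57313 + 35421 = 92735
  C(24) = 1 + 92735 + 57313 = 150049
  C(25) = 1 + 150049 + 92735 = 242785
  C(26) = 1 + 242785 + 150049 = 392835
  C(27) = 1 + 392835 + 242785 = 635621
  C(28) = 1 + 635621 + 392835 = 1028457
  C(29) = 1 + 1028457 + 635621 = 1664079
  C(30) = 1 + 1664079 + 1028457 = 2692537
  C(31) = 1 + 2692537 + 1664079 = 4356617
  C(32) = 1 + 4356617 + 2692537 = 7049155
  C(33) = 1 + 7049155 + 4356617 = 11405773
  C(34) = 1 + 11405773 + 7049155 = 18454929
  C(35) = 1 + 18454929 + 11405773 = 29860703
  C(36) = 1 + 29860703 + 18454929 = 48315633
  C(37) = 1 + 48315633 + 29860703 = 78176337
  C(38) = 1 + 78176337 + 48315633 = 126491971
  C(39) = 1 + 126491971 + 78176337 = 204668309
  C(40) = 1 + 204668309 + 126491971 = 331160281
  C(41) = 1 + 331160281 + 204668309 = 535828591
  C(42) = 1 + 535828591 + 331160281 = 866988873
  C(43) = 1 + 866988873 + 535828591 = 1402817465
  C(44) = 1 + 1402817465 + 866988873 = 2269806339
  C(45) = 1 + 2269806339 + 1402817465 = 3672623805
  C(46) = 1 + 3672623805 + 2269806339 = 5942430145
  C(47) = 1 + 5942430145 + 3672623805 = 9615053951
  C(48) = 1 + 9615053951 + 5942430145 = 15557484097
  C(49) = 1 + 15557484097 + 9615053951 = 25172538049
  C(50) = 1 + 25172538049 + 15557484097 = 40730022147
  C(51) = 1 + 40730022147 + 25172538049 = 65902560197
  C(52) = 1 + 65902560197 + 40730022147 = 106632582345
  C(53) = 1 + 106632582345 + 65902560197 = 172535142543
  C(54) = 1 + 172535142543 + 106632582345 = 279167724889
  C(55) = 1 + 279167724889 + 172535142543 = 451702867433
  C(56) = 1 + 451702867433 + 279167724889 = 730870592323
  C(57) = 1 + 730870592323 + 451702867433 = 1182573459757
  C(58) = 1 + 1182573459757 + 730870592323 = 1913444052081
  C(59) = 1 + 1913444052081 + 1182573459757 = 3096017511839
  C(60) = 1 + 3096017511839 + 1913444052081 = 5009461563921
  C(61) = 1 + 5009461563921 + 3096017511839 = 8105479075761
  C(62) = 1 + 8105479075761 + 5009461563921 = 13114940639683
  C(63) = 1 + 13114940639683 + 8105479075761 = 21220419715445
  C(64) = 1 + 21220419715445 + 13114940639683 = 34335360355129
  C(65) = 1 + 34335360355129 + 21220419715445 = 55555780070575
  C(66) = 1 + 55555780070575 + 34335360355129 = 89891140425705
Total calls for fib(66) = 89891140425705


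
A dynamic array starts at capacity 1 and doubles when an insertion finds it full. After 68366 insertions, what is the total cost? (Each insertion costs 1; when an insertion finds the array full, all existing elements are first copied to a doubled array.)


Insertion cost: 68366 (one per element)
Resizes occur just before inserting elements 2, 3, 5, 9, ...
Elements copied at each resize: 1 + 2 + 4 + 8 + 16 + 32 + 64 + 128 + 256 + 512 + 1024 + 2048 + 4096 + 8192 + 16384 + 32768 + 65536
Sum of copies = 131071 (geometric series: 2^k - 1)
Total = 68366 + 131071 = 199437


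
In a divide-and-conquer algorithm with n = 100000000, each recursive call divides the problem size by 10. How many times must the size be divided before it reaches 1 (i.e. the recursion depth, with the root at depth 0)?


Number of divisions = log_10(100000000)
Sizes: 100000000 -> 10000000 -> 1000000 -> 100000 -> 10000 -> 1000 -> 100 -> 10 -> 1 (8 divisions)
Recursion depth = 8


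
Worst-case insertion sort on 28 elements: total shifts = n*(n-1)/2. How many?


Sum of shifts = 1 + 2 + 3 + ... + 27
= 28 * 27 / 2
= 756 / 2
= 378


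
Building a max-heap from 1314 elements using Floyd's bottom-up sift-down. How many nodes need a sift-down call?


In a heap of 1314 elements (0-indexed array):
  Last element index: 1313
  Parent of last element: floor((1313 - 1) / 2) = 656
  Internal nodes: indices 0 to 656
  Count = floor(1314/2) = 657


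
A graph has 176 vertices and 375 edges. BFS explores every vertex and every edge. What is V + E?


A full BFS traversal dequeues each vertex once and examines each edge once.
Vertex visits: 176
Edge visits: 375
V + E = 176 + 375 = 551


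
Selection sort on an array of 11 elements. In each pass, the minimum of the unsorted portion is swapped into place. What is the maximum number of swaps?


Selection sort performs one swap per pass:
  Pass 1: find min in positions 0 to 10, swap with position 0
  Pass 2: find min in positions 1 to 10, swap with position 1
  Pass 3: find min in positions 2 to 10, swap with position 2
  Pass 4: find min in positions 3 to 10, swap with position 3
  Pass 5: find min in positions 4 to 10, swap with position 4
  ... (5 more passes)
Total passes (and swaps) = n - 1 = 11 - 1 = 10


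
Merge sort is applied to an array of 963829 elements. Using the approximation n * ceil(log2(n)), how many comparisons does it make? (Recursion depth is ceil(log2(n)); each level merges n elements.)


Merge sort divides the array into halves recursively.
Number of levels = ceil(log2(963829)) = 20
At each level, approximately n = 963829 comparisons are needed for merging.
Total comparisons ~ n * ceil(log2(n)) = 963829 * 20 = 19276580


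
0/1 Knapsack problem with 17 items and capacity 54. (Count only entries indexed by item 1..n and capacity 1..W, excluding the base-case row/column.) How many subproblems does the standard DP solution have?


The DP table is indexed by (item, capacity).
Rows: 17 items
Columns: 54 capacity values (1 to W)
Total subproblems = 17 * 54 = 918


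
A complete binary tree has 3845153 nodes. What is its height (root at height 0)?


In a complete binary tree, level k holds nodes 2^k .. 2^(k+1)-1 (1-indexed).
Height = floor(log2(n)) = floor(log2(3845153)) = 21
Check: 2^21 = 2097152 <= 3845153 < 4194304 = 2^22


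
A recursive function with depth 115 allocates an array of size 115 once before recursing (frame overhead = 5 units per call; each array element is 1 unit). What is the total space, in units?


Array allocation: 115 units (allocated once)
Stack frames: 115 deep * 5 per frame = 575 units
Total = 115 + 575 = 690


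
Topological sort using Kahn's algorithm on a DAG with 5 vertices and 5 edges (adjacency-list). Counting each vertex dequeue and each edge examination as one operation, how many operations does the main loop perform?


Kahn's algorithm:
  1. Compute in-degrees: O(V + E)
  2. Process queue: each vertex dequeued once (O(V))
     each edge examined once (O(E))
Total = V + E = 5 + 5 = 10


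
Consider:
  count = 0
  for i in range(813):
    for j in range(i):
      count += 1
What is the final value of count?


For each i, the inner loop runs i times:
  i=0: inner runs 0 times
  i=1: inner runs 1 time
  i=2: inner runs 2 times
  i=3: inner runs 3 times
  i=4: inner runs 4 times
  i=5: inner runs 5 times
  i=6: inner runs 6 times
  i=7: inner runs 7 times
  ...
Total = 0 + 1 + 2 + ... + 812 = 813*(813-1)/2 = 330078


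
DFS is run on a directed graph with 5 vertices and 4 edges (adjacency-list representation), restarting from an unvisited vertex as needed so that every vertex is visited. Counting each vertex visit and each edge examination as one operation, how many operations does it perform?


A full DFS traversal processes each vertex exactly once (push/pop on stack).
Each directed edge is examined once.
V = 5, E = 4
V + E = 9


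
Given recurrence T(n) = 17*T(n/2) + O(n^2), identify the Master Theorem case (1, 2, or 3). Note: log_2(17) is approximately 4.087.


Master Theorem parameters: a=17, b=2, c=2
log_b(a) = 4.087
Compare b^c with a: 2^2 = 4 < 17, so c < log_b(a).
Comparing c=2 vs log_b(a)=4.087:
2 < 4.087 => Case 1
Result: T(n) = O(n^(log_2 17)) ~ O(n^4.087)
Master Theorem case = 1


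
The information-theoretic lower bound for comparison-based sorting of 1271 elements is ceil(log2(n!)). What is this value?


A binary decision tree of height h has at most 2^h leaves and needs at least n! of them, so h >= ceil(log2(n!)).
1271! is far too large to multiply out, so use Stirling's series:
  ln(n!) ~ n ln n - n + (1/2) ln(2 pi n) + 1/(12n)  (error below 1/(360 n^3), negligible here)
  ln(1271) = 7.1475593
  n ln n = 1271 * 7.1475593 = 9084.5479
  (1/2) ln(2 pi * 1271) = (1/2) ln(7985.9285) = 4.4927
  1/(12*1271) = 0.0001
  ln(1271!) ~ 9084.5479 - 1271 + 4.4927 + 0.0001 = 7818.0407
Convert to base 2: log2(1271!) = 7818.0407 / ln 2 = 7818.0407 / 0.69314718 = 11279.0486
ceil(11279.0486) = 11280


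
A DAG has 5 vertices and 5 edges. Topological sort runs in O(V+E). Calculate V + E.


V = 5 (vertex processing)
E = 5 (edge processing)
V + E = 5 + 5 = 10


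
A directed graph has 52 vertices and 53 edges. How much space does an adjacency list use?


Adjacency list: one list head per vertex + one entry per edge
Vertex heads: 52
Edge entries: 53
Total = 52 + 53 = 105


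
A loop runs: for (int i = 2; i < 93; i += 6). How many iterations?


Loop starts at i = 2, increments by 6, stops when i >= 93.
Number of iterations = ceil((93 - 2) / 6)
= ceil(91 / 6)
= 16


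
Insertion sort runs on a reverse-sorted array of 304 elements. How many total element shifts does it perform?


Sum of shifts = 1 + 2 + 3 + ... + 303
= 304 * 303 / 2
= 92112 / 2
= 46056


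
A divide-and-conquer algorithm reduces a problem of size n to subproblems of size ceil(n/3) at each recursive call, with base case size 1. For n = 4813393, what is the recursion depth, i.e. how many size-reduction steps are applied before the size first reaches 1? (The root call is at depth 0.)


Each step divides the size by 3 (rounding up); after k steps the size is ceil(n/3^k), which equals 1 exactly when 3^k >= n.
So the depth is the smallest k with 3^k >= 4813393, i.e. ceil(log_3(4813393)).
3^14 = 4782969 < 4813393 <= 14348907 = 3^15
Recursion depth = 15


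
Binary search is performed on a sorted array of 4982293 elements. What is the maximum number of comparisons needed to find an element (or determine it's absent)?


Binary search halves the search space each comparison:
  Step 1: search space = 4982293 -> 2491146
  Step 2: search space = 2491146 -> 1245573
  Step 3: search space = 1245573 -> 622786
  Step 4: search space = 622786 -> 311393
  Step 5: search space = 311393 -> 155696
  Step 6: search space = 155696 -> 77848
  Step 7: search space = 77848 -> 38924
  Step 8: search space = 38924 -> 19462
  Step 9: search space = 19462 -> 9731
  Step 10: search space = 9731 -> 4865
  Step 11: search space = 4865 -> 2432
  Step 12: search space = 2432 -> 1216
  Step 13: search space = 1216 -> 608
  Step 14: search space = 608 -> 304
  Step 15: search space = 304 -> 152
  Step 16: search space = 152 -> 76
  Step 17: search space = 76 -> 38
  Step 18: search space = 38 -> 19
  Step 19: search space = 19 -> 9
  Step 20: search space = 9 -> 4
  Step 21: search space = 4 -> 2
  Step 22: search space = 2 -> 1
  Step 23: search space = 1 (final check)
Maximum comparisons = floor(log2(4982293)) + 1 = 22 + 1 = 23


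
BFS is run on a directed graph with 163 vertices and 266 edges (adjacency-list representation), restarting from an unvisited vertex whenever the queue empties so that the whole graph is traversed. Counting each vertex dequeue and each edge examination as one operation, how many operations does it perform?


A full BFS traversal dequeues each vertex exactly once and examines each directed edge exactly once.
V = 163 (vertex processing cost)
E = 266 (edge examination cost)
Total operations proportional to V + E = 163 + 266 = 429


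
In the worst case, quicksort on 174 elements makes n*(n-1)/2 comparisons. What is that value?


Sum of comparisons per partition:
173 + 172 + ... + 1 + 0
= 174 * (174 - 1) / 2
= 174 * 173 / 2
= 15051


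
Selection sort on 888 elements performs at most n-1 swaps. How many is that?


Each of the 887 passes places one element in its final position.
Pass 1: swap minimum into position 0
Pass 2: swap minimum of remaining into position 1
...
Pass 887: last two elements, one swap
Maximum swaps = 888 - 1 = 887


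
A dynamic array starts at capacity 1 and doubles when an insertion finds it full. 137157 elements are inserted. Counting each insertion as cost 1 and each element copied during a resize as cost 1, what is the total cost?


n = 137157
Insertion costs: 137157
Resizes copy 1, 2, 4, ... up to the largest power of 2 that is <= n-1 = 137156, i.e. 131072.
Copy costs = 1 + 2 + 4 + 8 + 16 + 32 + 64 + 128 + 256 + 512 + 1024 + 2048 + 4096 + 8192 + 16384 + 32768 + 65536 + 131072 = 262143
Total = 137157 + 262143 = 399300


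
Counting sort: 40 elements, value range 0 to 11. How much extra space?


n = 40 (output array)
k = 12 (count array for 12 distinct values)
Extra space = 40 + 12 = 52


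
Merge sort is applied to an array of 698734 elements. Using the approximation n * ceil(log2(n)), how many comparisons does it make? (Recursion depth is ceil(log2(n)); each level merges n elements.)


Merge sort divides the array into halves recursively.
Number of levels = ceil(log2(698734)) = 20
At each level, approximately n = 698734 comparisons are needed for merging.
Total comparisons ~ n * ceil(log2(n)) = 698734 * 20 = 13974680


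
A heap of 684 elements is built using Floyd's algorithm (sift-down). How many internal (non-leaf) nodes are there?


Leaf nodes occupy roughly half the array.
Sift-down is called for each internal node, starting from the last one.
Internal nodes = floor(n/2) = floor(684/2) = 342


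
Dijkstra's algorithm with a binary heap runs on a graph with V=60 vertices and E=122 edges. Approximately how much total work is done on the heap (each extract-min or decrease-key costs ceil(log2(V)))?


Dijkstra with a binary heap: each vertex is extracted once, each edge may relax once.
Each heap operation costs O(log V).
V + E = 60 + 122 = 182
ceil(log2(60)) = 6 (since 2^5 = 32 < 60 <= 64 = 2^6)
Total heap work = (V+E) * ceil(log2(V)) = 182 * 6 = 1092


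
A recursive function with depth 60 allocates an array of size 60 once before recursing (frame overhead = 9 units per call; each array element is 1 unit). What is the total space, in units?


Array allocation: 60 units (allocated once)
Stack frames: 60 deep * 9 per frame = 540 units
Total = 60 + 540 = 600


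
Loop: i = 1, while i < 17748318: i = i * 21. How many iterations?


i multiplies by 21 each step:
i = 1 -> 21 -> 441 -> 9261 -> 194481 -> 4084101 -> 85766121 (stop)
Iterations = ceil(log_21(17748318)) = 6


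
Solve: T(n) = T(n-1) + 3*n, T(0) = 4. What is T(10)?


Expanding the recurrence:
T(10) = T(9) + 3*10
       = T(8) + 3*9 + 3*10
       ...
       = T(0) + 3*(1 + 2 + ... + 10)
       = 4 + 3 * 10*11/2
       = 4 + 3 * 55
       = 4 + 165 = 169


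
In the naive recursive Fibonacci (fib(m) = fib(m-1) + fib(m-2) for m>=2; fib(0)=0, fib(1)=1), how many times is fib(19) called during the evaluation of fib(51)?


Let N(m) = number of times fib(m) is called while evaluating fib(51).
N(51) = 1 (the initial call).
N(50) = 1 (only fib(51) calls it).
For 1 <= m <= 49: fib(m) is called by fib(m+1) and fib(m+2), so
  N(m) = N(m+1) + N(m+2).
fib(0) is called only by fib(2), so N(0) = N(2).
Walk down from m=51:
  N(51)=1, N(50)=1, N(49)=2, N(48)=3, N(47)=5, N(46)=8, N(45)=13, N(44)=21, N(43)=34, N(42)=55, N(41)=89, N(40)=144, N(39)=233, N(38)=377, N(37)=610, N(36)=987, N(35)=1597, N(34)=2584, N(33)=4181, N(32)=6765, N(31)=10946, N(30)=17711, N(29)=28657, N(28)=46368, N(27)=75025, N(26)=121393, N(25)=196418, N(24)=317811, N(23)=514229, N(22)=832040, N(21)=1346269, N(20)=2178309, N(19)=3524578
N(19) = 3524578


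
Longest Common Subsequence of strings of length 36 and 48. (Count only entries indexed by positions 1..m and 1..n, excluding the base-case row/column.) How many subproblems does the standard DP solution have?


DP table indexed by positions in both strings.
First string: 36 positions
Second string: 48 positions
Total = 36 * 48 = 1728


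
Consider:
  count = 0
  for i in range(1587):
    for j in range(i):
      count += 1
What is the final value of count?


For each i, the inner loop runs i times:
  i=0: inner runs 0 times
  i=1: inner runs 1 time
  i=2: inner runs 2 times
  i=3: inner runs 3 times
  i=4: inner runs 4 times
  i=5: inner runs 5 times
  i=6: inner runs 6 times
  i=7: inner runs 7 times
  ...
Total = 0 + 1 + 2 + ... + 1586 = 1587*(1587-1)/2 = 1258491


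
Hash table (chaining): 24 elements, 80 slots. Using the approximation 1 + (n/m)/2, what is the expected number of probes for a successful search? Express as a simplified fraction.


Computing expected probes:
alpha = 24/80
= 1 + alpha/2
= 1 + 24/(2*80)
= (2*80 + 24) / (2*80)
= 184/160 = 23/20


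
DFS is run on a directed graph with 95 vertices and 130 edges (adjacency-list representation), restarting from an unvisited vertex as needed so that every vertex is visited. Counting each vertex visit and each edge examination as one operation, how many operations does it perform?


A full DFS traversal processes each vertex exactly once (push/pop on stack).
Each directed edge is examined once.
V = 95, E = 130
V + E = 225


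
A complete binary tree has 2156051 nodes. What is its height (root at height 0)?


In a complete binary tree, level k holds nodes 2^k .. 2^(k+1)-1 (1-indexed).
Height = floor(log2(n)) = floor(log2(2156051)) = 21
Check: 2^21 = 2097152 <= 2156051 < 4194304 = 2^22


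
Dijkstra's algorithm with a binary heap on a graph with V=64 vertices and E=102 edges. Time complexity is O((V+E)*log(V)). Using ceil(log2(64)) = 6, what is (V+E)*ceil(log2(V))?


Dijkstra with a binary heap: each vertex is extracted once, each edge may relax once.
Each heap operation costs O(log V).
V + E = 64 + 102 = 166
ceil(log2(64)) = 6 (since 2^5 = 32 < 64 <= 64 = 2^6)
Total heap work = (V+E) * ceil(log2(V)) = 166 * 6 = 996


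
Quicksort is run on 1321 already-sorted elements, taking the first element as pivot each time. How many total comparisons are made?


Sum of comparisons per partition:
1320 + 1319 + ... + 1 + 0
= 1321 * (1321 - 1) / 2
= 1321 * 1320 / 2
= 871860


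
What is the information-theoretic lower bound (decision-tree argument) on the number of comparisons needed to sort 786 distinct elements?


A binary decision tree of height h has at most 2^h leaves and needs at least n! of them, so h >= ceil(log2(n!)).
786! is far too large to multiply out, so use Stirling's series:
  ln(n!) ~ n ln n - n + (1/2) ln(2 pi n) + 1/(12n)  (error below 1/(360 n^3), negligible here)
  ln(786) = 6.6669568
  n ln n = 786 * 6.6669568 = 5240.2280
  (1/2) ln(2 pi * 786) = (1/2) ln(4938.5837) = 4.2524
  1/(12*786) = 0.0001
  ln(786!) ~ 5240.2280 - 786 + 4.2524 + 0.0001 = 4458.4805
Convert to base 2: log2(786!) = 4458.4805 / ln 2 = 4458.4805 / 0.69314718 = 6432.2277
ceil(6432.2277) = 6433


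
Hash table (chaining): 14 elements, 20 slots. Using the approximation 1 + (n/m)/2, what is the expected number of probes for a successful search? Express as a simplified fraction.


Computing expected probes:
alpha = 14/20
= 1 + alpha/2
= 1 + 14/(2*20)
= (2*20 + 14) / (2*20)
= 54/40 = 27/20


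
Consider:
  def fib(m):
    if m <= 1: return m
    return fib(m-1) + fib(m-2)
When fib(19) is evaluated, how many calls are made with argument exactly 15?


Let N(m) = number of times fib(m) is called while evaluating fib(19).
N(19) = 1 (the initial call).
N(18) = 1 (only fib(19) calls it).
For 1 <= m <= 17: fib(m) is called by fib(m+1) and fib(m+2), so
  N(m) = N(m+1) + N(m+2).
fib(0) is called only by fib(2), so N(0) = N(2).
Walk down from m=19:
  N(19)=1, N(18)=1, N(17)=2, N(16)=3, N(15)=5
N(15) = 5


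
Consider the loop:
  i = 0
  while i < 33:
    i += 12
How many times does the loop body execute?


Starting at i = 0, each iteration adds 12.
Iterations until i >= 33:
  Iteration 1: i = 0 -> i = 12
  Iteration 2: i = 12 -> i = 24
  Iteration 3: i = 24 -> i = 36
Total iterations = ceil(33/12) = 3


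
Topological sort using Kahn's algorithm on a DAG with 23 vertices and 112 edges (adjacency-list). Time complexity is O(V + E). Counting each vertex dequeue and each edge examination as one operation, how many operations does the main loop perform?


Kahn's algorithm:
  1. Compute in-degrees: O(V + E)
  2. Process queue: each vertex dequeued once (O(V))
     each edge examined once (O(E))
Total = V + E = 23 + 112 = 135


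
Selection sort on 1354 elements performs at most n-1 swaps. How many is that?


Each of the 1353 passes places one element in its final position.
Pass 1: swap minimum into position 0
Pass 2: swap minimum of remaining into position 1
...
Pass 1353: last two elements, one swap
Maximum swaps = 1354 - 1 = 1353


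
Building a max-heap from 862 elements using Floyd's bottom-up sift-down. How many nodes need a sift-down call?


In a heap of 862 elements (0-indexed array):
  Last element index: 861
  Parent of last element: floor((861 - 1) / 2) = 430
  Internal nodes: indices 0 to 430
  Count = floor(862/2) = 431


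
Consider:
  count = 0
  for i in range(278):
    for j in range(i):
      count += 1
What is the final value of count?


For each i, the inner loop runs i times:
  i=0: inner runs 0 times
  i=1: inner runs 1 time
  i=2: inner runs 2 times
  i=3: inner runs 3 times
  i=4: inner runs 4 times
  i=5: inner runs 5 times
  i=6: inner runs 6 times
  i=7: inner runs 7 times
  ...
Total = 0 + 1 + 2 + ... + 277 = 278*(278-1)/2 = 38503


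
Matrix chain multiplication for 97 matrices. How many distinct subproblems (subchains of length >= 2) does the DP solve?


Subproblems are indexed by (i, j) where i < j.
Number of such pairs = n*(n-1)/2
= 97 * 96 / 2
= 4656


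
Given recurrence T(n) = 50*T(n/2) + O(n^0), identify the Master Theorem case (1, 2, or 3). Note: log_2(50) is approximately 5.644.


Master Theorem parameters: a=50, b=2, c=0
log_b(a) = 5.644
Compare b^c with a: 2^0 = 1 < 50, so c < log_b(a).
Comparing c=0 vs log_b(a)=5.644:
0 < 5.644 => Case 1
Result: T(n) = O(n^(log_2 50)) ~ O(n^5.644)
Master Theorem case = 1


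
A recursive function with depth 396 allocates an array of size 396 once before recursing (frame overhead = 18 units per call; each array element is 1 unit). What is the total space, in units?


Array allocation: 396 units (allocated once)
Stack frames: 396 deep * 18 per frame = 7128 units
Total = 396 + 7128 = 7524


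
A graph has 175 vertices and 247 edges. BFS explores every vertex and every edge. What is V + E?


A full BFS traversal dequeues each vertex once and examines each edge once.
Vertex visits: 175
Edge visits: 247
V + E = 175 + 247 = 422


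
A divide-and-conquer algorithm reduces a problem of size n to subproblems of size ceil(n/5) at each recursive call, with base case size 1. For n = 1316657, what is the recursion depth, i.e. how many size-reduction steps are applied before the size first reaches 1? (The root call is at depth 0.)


Each step divides the size by 5 (rounding up); after k steps the size is ceil(n/5^k), which equals 1 exactly when 5^k >= n.
So the depth is the smallest k with 5^k >= 1316657, i.e. ceil(log_5(1316657)).
5^8 = 390625 < 1316657 <= 1953125 = 5^9
Recursion depth = 9


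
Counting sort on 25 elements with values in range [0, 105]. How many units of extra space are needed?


Output array size: 25 (to store sorted result)
Count array size: 106 (one slot per possible value, range 0 to 105)
Total extra space = 25 + 106 = 131


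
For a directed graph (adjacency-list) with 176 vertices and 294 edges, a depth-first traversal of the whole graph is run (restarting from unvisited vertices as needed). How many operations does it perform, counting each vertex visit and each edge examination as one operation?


A full DFS traversal visits each vertex once and examines each edge once.
V = 176
E = 294
Sum = 176 + 294 = 470


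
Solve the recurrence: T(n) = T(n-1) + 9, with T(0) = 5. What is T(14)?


Unrolling the recurrence:
T(14) = T(13) + 9
       = T(12) + 9 + 9
       = T(11) + 9*3
       ...
       = T(0) + 9*14
       = 5 + 126 = 131


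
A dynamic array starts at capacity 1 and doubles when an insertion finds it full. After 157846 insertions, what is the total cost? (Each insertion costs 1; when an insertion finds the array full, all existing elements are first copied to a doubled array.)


Insertion cost: 157846 (one per element)
Resizes occur just before inserting elements 2, 3, 5, 9, ...
Elements copied at each resize: 1 + 2 + 4 + 8 + 16 + 32 + 64 + 128 + 256 + 512 + 1024 + 2048 + 4096 + 8192 + 16384 + 32768 + 65536 + 131072
Sum of copies = 262143 (geometric series: 2^k - 1)
Total = 157846 + 262143 = 419989


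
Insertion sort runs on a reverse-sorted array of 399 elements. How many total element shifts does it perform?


Sum of shifts = 1 + 2 + 3 + ... + 398
= 399 * 398 / 2
= 158802 / 2
= 79401
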